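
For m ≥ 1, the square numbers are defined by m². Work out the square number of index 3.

The 3rd square number is n² with n = 3.
3² = 9.

9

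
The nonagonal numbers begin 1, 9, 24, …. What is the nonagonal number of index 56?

10836

56·(7·56 − 5)/2 = 56·387/2 = 10836.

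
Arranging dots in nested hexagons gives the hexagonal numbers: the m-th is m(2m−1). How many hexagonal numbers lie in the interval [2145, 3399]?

The n-th hexagonal number is n(2n−1).
Smallest index with value ≥ 2145: n = 33 (giving 2145).
Largest index with value ≤ 3399: n = 41 (giving 3321).
Indices 33 through 41: 9 terms.

9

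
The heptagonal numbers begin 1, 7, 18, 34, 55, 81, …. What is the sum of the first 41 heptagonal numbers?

58261

Σ i(5i−3)/2 = (5Σi² − 3Σi) / 2 over i = 1..41.
Σi = 861 and Σi² = 23821.
(5·23821 − 3·861) / 2 = 116522/2 = 58261.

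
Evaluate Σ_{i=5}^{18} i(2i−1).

Σ i(2i−1) = 2Σi² − Σi over i = 5..18.
Σi = 171 − 10 = 161 and Σi² = 2109 − 30 = 2079.
2·2079 − 1·161 = 3997.

3997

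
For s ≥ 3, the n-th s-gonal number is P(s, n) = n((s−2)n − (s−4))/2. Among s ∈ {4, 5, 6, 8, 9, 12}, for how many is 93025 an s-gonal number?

s = 4: P(4, 305) = 93025. ✓
s = 5: P(5, 249) = 92877 and P(5, 250) = 93625; 93025 is not s-gonal.
s = 6: P(6, 215) = 92235 and P(6, 216) = 93096; 93025 is not s-gonal.
s = 8: P(8, 176) = 92576 and P(8, 177) = 93633; 93025 is not s-gonal.
s = 9: P(9, 163) = 92584 and P(9, 164) = 93726; 93025 is not s-gonal.
s = 12: P(12, 136) = 91936 and P(12, 137) = 93297; 93025 is not s-gonal.
Hits: s ∈ {4} → 1.

1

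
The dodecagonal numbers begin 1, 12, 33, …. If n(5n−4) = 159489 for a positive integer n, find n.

Set n(5n−4) = 159489, giving 5n² − 4n − 159489 = 0.
The discriminant is 16 + 20·159489 = 3189796, and √3189796 = 1786.
So n = (4 + 1786) / 10 = 1790/10 = 179.
Check: 179·(5·179 − 4) = 159489. ✓

179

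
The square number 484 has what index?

We need n² = 484, so n = √484 = 22.
Check: 22² = 484. ✓

22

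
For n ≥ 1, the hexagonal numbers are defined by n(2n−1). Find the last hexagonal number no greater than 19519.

Solve n(2n−1) ≤ 19519 for integer n.
n = 99 gives 19503 ≤ 19519, while n = 100 gives 19900 > 19519; so the answer is 19503.

19503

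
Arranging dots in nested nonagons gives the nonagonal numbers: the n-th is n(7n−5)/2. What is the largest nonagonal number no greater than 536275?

Solve n(7n−5)/2 ≤ 536275 for integer n.
n = 391 gives 534106 ≤ 536275, while n = 392 gives 536844 > 536275; so the answer is 534106.

534106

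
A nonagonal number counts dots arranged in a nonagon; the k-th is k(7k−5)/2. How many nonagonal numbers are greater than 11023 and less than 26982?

The n-th nonagonal number is n(7n−5)/2.
Smallest index with value > 11023: n = 57 (giving 11229).
Largest index with value < 26982: n = 88 (giving 26884).
Indices 57 through 88: 32 terms.

32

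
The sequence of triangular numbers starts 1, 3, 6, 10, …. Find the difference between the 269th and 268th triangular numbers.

Consecutive triangular numbers differ by n: T_{269} − T_{268} = 269.

269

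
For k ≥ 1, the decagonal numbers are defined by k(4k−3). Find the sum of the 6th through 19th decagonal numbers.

9135

Σ i(4i−3) = 4Σi² − 3Σi over i = 6..19.
Σi = 190 − 15 = 175 and Σi² = 2470 − 55 = 2415.
4·2415 − 3·175 = 9135.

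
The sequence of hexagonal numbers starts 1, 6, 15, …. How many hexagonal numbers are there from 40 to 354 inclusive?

The n-th hexagonal number is n(2n−1).
Smallest index with value ≥ 40: n = 5 (giving 45).
Largest index with value ≤ 354: n = 13 (giving 325).
Indices 5 through 13: 9 terms.

9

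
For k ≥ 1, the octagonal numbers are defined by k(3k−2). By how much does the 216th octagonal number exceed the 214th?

216·(3·216 − 2) = 139536 and 214·(3·214 − 2) = 136960.
Difference: 139536 − 136960 = 2576.

2576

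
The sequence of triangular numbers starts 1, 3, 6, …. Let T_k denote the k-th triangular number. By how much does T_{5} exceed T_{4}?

5

Consecutive triangular numbers differ by n: T_{5} − T_{4} = 5.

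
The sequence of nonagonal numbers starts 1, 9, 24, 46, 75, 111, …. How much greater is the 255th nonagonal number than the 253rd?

3551

255·(7·255 − 5)/2 = 226950 and 253·(7·253 − 5)/2 = 223399.
Difference: 226950 − 223399 = 3551.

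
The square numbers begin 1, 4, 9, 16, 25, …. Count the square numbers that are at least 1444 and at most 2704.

The n-th square number is n².
Smallest index with value ≥ 1444: n = 38 (giving 1444).
Largest index with value ≤ 2704: n = 52 (giving 2704).
Indices 38 through 52: 15 terms.

15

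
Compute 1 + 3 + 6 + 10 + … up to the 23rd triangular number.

2300

Σ i(i+1)/2 = (Σi² + Σi) / 2 over i = 1..23.
Σi = 276 and Σi² = 4324.
(1·4324 + 1·276) / 2 = 4600/2 = 2300.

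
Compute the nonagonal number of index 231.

186186

231·(7·231 − 5)/2 = 231·1612/2 = 231·806 = 186186.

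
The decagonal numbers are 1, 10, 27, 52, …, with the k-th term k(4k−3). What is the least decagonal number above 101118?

101920

Solve n(4n−3) > 101118 for integer n.
The largest n with value ≤ 101118 is 159 (since 100647 ≤ 101118 < 101920), so the first above is n = 160, value 101920.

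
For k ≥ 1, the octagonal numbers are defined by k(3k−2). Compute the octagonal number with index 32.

3008

The 32nd octagonal number is n(3n−2) with n = 32.
32·(3·32 − 2) = 32·94 = 3008.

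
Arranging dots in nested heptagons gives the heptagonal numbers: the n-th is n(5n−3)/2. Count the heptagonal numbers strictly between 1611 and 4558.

17

The n-th heptagonal number is n(5n−3)/2.
Smallest index with value > 1611: n = 26 (giving 1651).
Largest index with value < 4558: n = 42 (giving 4347).
Indices 26 through 42: 17 terms.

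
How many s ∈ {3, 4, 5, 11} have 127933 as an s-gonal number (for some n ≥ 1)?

s = 3: P(3, 505) = 127765 and P(3, 506) = 128271; 127933 is not s-gonal.
s = 4: P(4, 357) = 127449 and P(4, 358) = 128164; 127933 is not s-gonal.
s = 5: P(5, 292) = 127750 and P(5, 293) = 128627; 127933 is not s-gonal.
s = 11: P(11, 169) = 127933. ✓
Hits: s ∈ {11} → 1.

1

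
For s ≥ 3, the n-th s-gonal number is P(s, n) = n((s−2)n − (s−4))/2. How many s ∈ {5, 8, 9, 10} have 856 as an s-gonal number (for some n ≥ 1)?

s = 5: P(5, 24) = 852 and P(5, 25) = 925; 856 is not s-gonal.
s = 8: P(8, 17) = 833 and P(8, 18) = 936; 856 is not s-gonal.
s = 9: P(9, 16) = 856. ✓
s = 10: P(10, 15) = 855 and P(10, 16) = 976; 856 is not s-gonal.
Hits: s ∈ {9} → 1.

1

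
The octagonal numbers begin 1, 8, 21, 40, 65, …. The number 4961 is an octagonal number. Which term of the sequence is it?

41

Set n(3n−2) = 4961, giving 3n² − 2n − 4961 = 0.
So n = (2 + 244) / 6 = 246/6 = 41.
Check: 41·(3·41 − 2) = 4961. ✓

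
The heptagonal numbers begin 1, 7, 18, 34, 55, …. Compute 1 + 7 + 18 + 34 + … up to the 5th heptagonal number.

115

Σ i(5i−3)/2 = (5Σi² − 3Σi) / 2 over i = 1..5.
Σi = 15 and Σi² = 55.
(5·55 − 3·15) / 2 = 230/2 = 115.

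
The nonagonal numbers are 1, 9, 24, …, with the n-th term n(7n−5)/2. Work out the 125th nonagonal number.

The 125th nonagonal number is n(7n−5)/2 with n = 125.
125·(7·125 − 5)/2 = 125·870/2 = 125·435 = 54375.

54375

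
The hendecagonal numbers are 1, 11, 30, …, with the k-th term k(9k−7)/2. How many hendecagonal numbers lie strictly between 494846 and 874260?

109

The n-th hendecagonal number is n(9n−7)/2.
Smallest index with value > 494846: n = 333 (giving 497835).
Largest index with value < 874260: n = 441 (giving 873621).
Indices 333 through 441: 109 terms.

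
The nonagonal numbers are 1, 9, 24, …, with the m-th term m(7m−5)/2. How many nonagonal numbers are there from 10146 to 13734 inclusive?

9

The n-th nonagonal number is n(7n−5)/2.
Smallest index with value ≥ 10146: n = 55 (giving 10450).
Largest index with value ≤ 13734: n = 63 (giving 13734).
Indices 55 through 63: 9 terms.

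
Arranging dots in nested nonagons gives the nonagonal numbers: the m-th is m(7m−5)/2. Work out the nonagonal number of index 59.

59·(7·59 − 5)/2 = 59·408/2 = 59·204 = 12036.

12036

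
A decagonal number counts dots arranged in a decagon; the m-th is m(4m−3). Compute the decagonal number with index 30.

30·(4·30 − 3) = 30·117 = 3510.

3510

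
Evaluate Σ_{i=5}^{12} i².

620

Σ_{i=5}^{12} i² = 650 − 30 = 620.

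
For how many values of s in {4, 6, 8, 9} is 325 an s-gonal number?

2

s = 4: P(4, 18) = 324 and P(4, 19) = 361; 325 is not s-gonal.
s = 6: P(6, 13) = 325. ✓
s = 8: P(8, 10) = 280 and P(8, 11) = 341; 325 is not s-gonal.
s = 9: P(9, 10) = 325. ✓
Hits: s ∈ {6, 9} → 2.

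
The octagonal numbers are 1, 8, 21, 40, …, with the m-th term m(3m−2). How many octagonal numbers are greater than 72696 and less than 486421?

246

The n-th octagonal number is n(3n−2).
Smallest index with value > 72696: n = 157 (giving 73633).
Largest index with value < 486421: n = 402 (giving 484008).
Indices 157 through 402: 246 terms.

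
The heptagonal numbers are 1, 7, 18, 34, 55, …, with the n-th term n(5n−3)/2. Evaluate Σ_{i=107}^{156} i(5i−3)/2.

Σ i(5i−3)/2 = (5Σi² − 3Σi) / 2 over i = 107..156.
Σi = 12246 − 5671 = 6575 and Σi² = 1277666 − 402641 = 875025.
(5·875025 − 3·6575) / 2 = 4355400/2 = 2177700.

2177700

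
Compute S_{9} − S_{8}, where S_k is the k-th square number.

17

n² − (n−1)² = 2n − 1, so 9² − 8² = 2·9 − 1 = 17.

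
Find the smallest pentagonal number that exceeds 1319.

1335

Solve n(3n−1)/2 > 1319 for integer n.
The largest n with value ≤ 1319 is 29 (since 1247 ≤ 1319 < 1335), so the first above is n = 30, value 1335.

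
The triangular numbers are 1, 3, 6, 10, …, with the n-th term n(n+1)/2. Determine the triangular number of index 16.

The 16th triangular number is n(n+1)/2 with n = 16.
16·17/2 = 272/2 = 136.

136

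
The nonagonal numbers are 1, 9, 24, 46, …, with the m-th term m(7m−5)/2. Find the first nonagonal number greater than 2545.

Solve n(7n−5)/2 > 2545 for integer n.
The largest n with value ≤ 2545 is 27 (since 2484 ≤ 2545 < 2674), so the first above is n = 28, value 2674.

2674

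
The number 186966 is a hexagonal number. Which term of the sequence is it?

306

Set n(2n−1) = 186966, giving 2n² − n − 186966 = 0.
The discriminant is 1 + 8·186966 = 1495729, and √1495729 = 1223.
So n = (1 + 1223) / 4 = 1224/4 = 306.
Check: 306·(2·306 − 1) = 186966. ✓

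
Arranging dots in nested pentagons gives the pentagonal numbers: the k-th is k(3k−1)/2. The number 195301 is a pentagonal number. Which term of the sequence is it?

Set n(3n−1)/2 = 195301, giving 3n² − n − 390602 = 0.
The discriminant is 1 + 24·195301 = 4687225, and √4687225 = 2165.
So n = (1 + 2165) / 6 = 2166/6 = 361.

361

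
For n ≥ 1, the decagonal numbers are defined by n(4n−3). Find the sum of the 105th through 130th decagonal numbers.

Σ i(4i−3) = 4Σi² − 3Σi over i = 105..130.
Σi = 8515 − 5460 = 3055 and Σi² = 740805 − 380380 = 360425.
4·360425 − 3·3055 = 1432535.

1432535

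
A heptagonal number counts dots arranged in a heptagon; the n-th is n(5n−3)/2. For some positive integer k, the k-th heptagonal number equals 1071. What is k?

21

Set n(5n−3)/2 = 1071, giving 5n² − 3n − 2142 = 0.
The discriminant is 9 + 40·1071 = 42849, and √42849 = 207.
So n = (3 + 207) / 10 = 210/10 = 21.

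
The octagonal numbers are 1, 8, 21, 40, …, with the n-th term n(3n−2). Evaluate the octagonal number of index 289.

249985

The 289th octagonal number is n(3n−2) with n = 289.
289·(3·289 − 2) = 289·865 = 249985.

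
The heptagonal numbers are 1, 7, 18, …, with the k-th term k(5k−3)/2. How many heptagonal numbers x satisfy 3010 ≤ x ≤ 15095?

The n-th heptagonal number is n(5n−3)/2.
Smallest index with value ≥ 3010: n = 35 (giving 3010).
Largest index with value ≤ 15095: n = 78 (giving 15093).
Indices 35 through 78: 44 terms.

44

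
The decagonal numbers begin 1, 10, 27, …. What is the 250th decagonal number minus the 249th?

1993

Consecutive decagonal numbers differ by 8n − 7: here 8·250 − 7 = 1993.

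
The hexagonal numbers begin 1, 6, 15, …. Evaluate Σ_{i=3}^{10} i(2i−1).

708

Σ i(2i−1) = 2Σi² − Σi over i = 3..10.
Σi = 55 − 3 = 52 and Σi² = 385 − 5 = 380.
2·380 − 1·52 = 708.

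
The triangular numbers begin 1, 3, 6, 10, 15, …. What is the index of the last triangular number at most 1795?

Solve n(n+1)/2 ≤ 1795 for integer n.
n = 59 gives 1770 ≤ 1795, while n = 60 gives 1830 > 1795; so the answer is index 59.

59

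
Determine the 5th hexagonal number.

45

The 5th hexagonal number is n(2n−1) with n = 5.
5·(2·5 − 1) = 5·9 = 45.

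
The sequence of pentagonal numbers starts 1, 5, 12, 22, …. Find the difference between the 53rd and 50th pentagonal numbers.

53·(3·53 − 1)/2 = 4187 and 50·(3·50 − 1)/2 = 3725.
Difference: 4187 − 3725 = 462.

462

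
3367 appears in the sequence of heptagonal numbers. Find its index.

37

Set n(5n−3)/2 = 3367, giving 5n² − 3n − 6734 = 0.
So n = (3 + 367) / 10 = 370/10 = 37.
Check: 37·(5·37 − 3)/2 = 3367. ✓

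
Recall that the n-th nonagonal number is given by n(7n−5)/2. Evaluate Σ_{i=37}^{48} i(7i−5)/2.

75088

Σ i(7i−5)/2 = (7Σi² − 5Σi) / 2 over i = 37..48.
Σi = 1176 − 666 = 510 and Σi² = 38024 − 16206 = 21818.
(7·21818 − 5·510) / 2 = 150176/2 = 75088.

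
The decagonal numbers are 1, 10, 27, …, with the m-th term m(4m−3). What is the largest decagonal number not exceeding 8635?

Solve n(4n−3) ≤ 8635 for integer n.
n = 46 gives 8326 ≤ 8635, while n = 47 gives 8695 > 8635; so the answer is 8326.

8326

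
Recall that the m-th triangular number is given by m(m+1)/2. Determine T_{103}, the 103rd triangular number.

5356

The 103rd triangular number is n(n+1)/2 with n = 103.
103·104/2 = 10712/2 = 5356.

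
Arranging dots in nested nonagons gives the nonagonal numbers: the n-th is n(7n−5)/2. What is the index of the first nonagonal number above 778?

Solve n(7n−5)/2 > 778 for integer n.
The largest n with value ≤ 778 is 15 (since 750 ≤ 778 < 856), so the first above is n = 16, value 856.

16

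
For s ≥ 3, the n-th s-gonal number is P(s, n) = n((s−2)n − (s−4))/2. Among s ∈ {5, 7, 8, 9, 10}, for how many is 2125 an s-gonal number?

s = 5: P(5, 37) = 2035 and P(5, 38) = 2147; 2125 is not s-gonal.
s = 7: P(7, 29) = 2059 and P(7, 30) = 2205; 2125 is not s-gonal.
s = 8: P(8, 26) = 1976 and P(8, 27) = 2133; 2125 is not s-gonal.
s = 9: P(9, 25) = 2125. ✓
s = 10: P(10, 23) = 2047 and P(10, 24) = 2232; 2125 is not s-gonal.
Hits: s ∈ {9} → 1.

1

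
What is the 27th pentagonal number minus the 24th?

228

27·(3·27 − 1)/2 = 1080 and 24·(3·24 − 1)/2 = 852.
Difference: 1080 − 852 = 228.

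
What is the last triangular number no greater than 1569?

Solve n(n+1)/2 ≤ 1569 for integer n.
n = 55 gives 1540 ≤ 1569, while n = 56 gives 1596 > 1569; so the answer is 1540.

1540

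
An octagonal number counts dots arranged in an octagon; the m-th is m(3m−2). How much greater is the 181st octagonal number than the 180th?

Consecutive octagonal numbers differ by 6n − 5: here 6·181 − 5 = 1081.

1081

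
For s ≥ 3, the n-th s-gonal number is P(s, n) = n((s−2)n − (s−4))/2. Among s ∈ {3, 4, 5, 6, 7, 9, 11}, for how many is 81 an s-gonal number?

2

s = 3: P(3, 12) = 78 and P(3, 13) = 91; 81 is not s-gonal.
s = 4: P(4, 9) = 81. ✓
s = 5: P(5, 7) = 70 and P(5, 8) = 92; 81 is not s-gonal.
s = 6: P(6, 6) = 66 and P(6, 7) = 91; 81 is not s-gonal.
s = 7: P(7, 6) = 81. ✓
s = 9: P(9, 5) = 75 and P(9, 6) = 111; 81 is not s-gonal.
s = 11: P(11, 4) = 58 and P(11, 5) = 95; 81 is not s-gonal.
Hits: s ∈ {4, 7} → 2.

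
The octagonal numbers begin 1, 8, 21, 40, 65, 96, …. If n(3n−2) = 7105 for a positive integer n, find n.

Set n(3n−2) = 7105, giving 3n² − 2n − 7105 = 0.
The discriminant is 4 + 12·7105 = 85264, and √85264 = 292.
So n = (2 + 292) / 6 = 294/6 = 49.

49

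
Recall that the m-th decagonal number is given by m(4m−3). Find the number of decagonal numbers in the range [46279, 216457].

The n-th decagonal number is n(4n−3).
Smallest index with value ≥ 46279: n = 108 (giving 46332).
Largest index with value ≤ 216457: n = 233 (giving 216457).
Indices 108 through 233: 126 terms.

126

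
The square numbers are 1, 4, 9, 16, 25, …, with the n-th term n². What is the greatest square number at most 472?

441

Solve n² ≤ 472 for integer n.
n = 21 gives 441 ≤ 472, while n = 22 gives 484 > 472; so the answer is 441.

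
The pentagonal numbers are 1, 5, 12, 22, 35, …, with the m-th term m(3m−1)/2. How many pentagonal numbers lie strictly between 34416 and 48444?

28

The n-th pentagonal number is n(3n−1)/2.
Smallest index with value > 34416: n = 152 (giving 34580).
Largest index with value < 48444: n = 179 (giving 47972).
Indices 152 through 179: 28 terms.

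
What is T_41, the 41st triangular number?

861

The 41st triangular number is n(n+1)/2 with n = 41.
41·42/2 = 1722/2 = 861.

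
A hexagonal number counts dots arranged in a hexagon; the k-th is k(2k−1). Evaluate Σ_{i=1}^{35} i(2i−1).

Σ i(2i−1) = 2Σi² − Σi over i = 1..35.
Σi = 630 and Σi² = 14910.
2·14910 − 1·630 = 29190.

29190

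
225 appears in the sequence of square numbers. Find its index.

We need n² = 225, so n = √225 = 15.
Check: 15² = 225. ✓

15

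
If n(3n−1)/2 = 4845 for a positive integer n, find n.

Set n(3n−1)/2 = 4845, giving 3n² − n − 9690 = 0.
The discriminant is 1 + 24·4845 = 116281, and √116281 = 341.
So n = (1 + 341) / 6 = 342/6 = 57.

57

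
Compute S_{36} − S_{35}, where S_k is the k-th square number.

n² − (n−1)² = 2n − 1, so 36² − 35² = 2·36 − 1 = 71.

71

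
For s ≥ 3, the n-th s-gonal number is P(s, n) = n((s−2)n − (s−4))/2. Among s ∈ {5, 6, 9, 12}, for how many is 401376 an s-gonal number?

1

s = 5: P(5, 517) = 400675 and P(5, 518) = 402227; 401376 is not s-gonal.
s = 6: P(6, 448) = 400960 and P(6, 449) = 402753; 401376 is not s-gonal.
s = 9: P(9, 339) = 401376. ✓
s = 12: P(12, 283) = 399313 and P(12, 284) = 402144; 401376 is not s-gonal.
Hits: s ∈ {9} → 1.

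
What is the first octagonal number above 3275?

3400

Solve n(3n−2) > 3275 for integer n.
The largest n with value ≤ 3275 is 33 (since 3201 ≤ 3275 < 3400), so the first above is n = 34, value 3400.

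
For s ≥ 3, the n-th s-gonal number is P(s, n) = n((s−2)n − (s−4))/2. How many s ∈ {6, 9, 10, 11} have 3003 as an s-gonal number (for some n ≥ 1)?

s = 6: P(6, 39) = 3003. ✓
s = 9: P(9, 29) = 2871 and P(9, 30) = 3075; 3003 is not s-gonal.
s = 10: P(10, 27) = 2835 and P(10, 28) = 3052; 3003 is not s-gonal.
s = 11: P(11, 26) = 2951 and P(11, 27) = 3186; 3003 is not s-gonal.
Hits: s ∈ {6} → 1.

1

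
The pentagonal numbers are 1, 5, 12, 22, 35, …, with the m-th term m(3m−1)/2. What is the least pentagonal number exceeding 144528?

144926

Solve n(3n−1)/2 > 144528 for integer n.
The largest n with value ≤ 144528 is 310 (since 143995 ≤ 144528 < 144926), so the first above is n = 311, value 144926.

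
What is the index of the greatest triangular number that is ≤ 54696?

330

Solve n(n+1)/2 ≤ 54696 for integer n.
n = 330 gives 54615 ≤ 54696, while n = 331 gives 54946 > 54696; so the answer is index 330.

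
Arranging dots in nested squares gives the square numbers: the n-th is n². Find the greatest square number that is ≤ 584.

576

Solve n² ≤ 584 for integer n.
n = 24 gives 576 ≤ 584, while n = 25 gives 625 > 584; so the answer is 576.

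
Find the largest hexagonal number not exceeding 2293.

2278

Solve n(2n−1) ≤ 2293 for integer n.
n = 34 gives 2278 ≤ 2293, while n = 35 gives 2415 > 2293; so the answer is 2278.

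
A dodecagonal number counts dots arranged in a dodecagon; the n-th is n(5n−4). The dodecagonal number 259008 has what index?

228

Set n(5n−4) = 259008, giving 5n² − 4n − 259008 = 0.
The discriminant is 16 + 20·259008 = 5180176, and √5180176 = 2276.
So n = (4 + 2276) / 10 = 2280/10 = 228.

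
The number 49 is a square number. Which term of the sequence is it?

We need n² = 49, so n = √49 = 7.
Check: 7² = 49. ✓

7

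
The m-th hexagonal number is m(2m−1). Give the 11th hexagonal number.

231

The 11th hexagonal number is n(2n−1) with n = 11.
11·(2·11 − 1) = 11·21 = 231.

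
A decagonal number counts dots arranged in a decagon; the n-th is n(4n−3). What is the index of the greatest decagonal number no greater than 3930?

Solve n(4n−3) ≤ 3930 for integer n.
n = 31 gives 3751 ≤ 3930, while n = 32 gives 4000 > 3930; so the answer is index 31.

31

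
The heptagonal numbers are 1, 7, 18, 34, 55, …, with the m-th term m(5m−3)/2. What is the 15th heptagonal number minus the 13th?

137

15·(5·15 − 3)/2 = 540 and 13·(5·13 − 3)/2 = 403.
Difference: 540 − 403 = 137.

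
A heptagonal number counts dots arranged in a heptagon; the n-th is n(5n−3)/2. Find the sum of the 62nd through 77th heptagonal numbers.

192392

Σ i(5i−3)/2 = (5Σi² − 3Σi) / 2 over i = 62..77.
Σi = 3003 − 1891 = 1112 and Σi² = 155155 − 77531 = 77624.
(5·77624 − 3·1112) / 2 = 384784/2 = 192392.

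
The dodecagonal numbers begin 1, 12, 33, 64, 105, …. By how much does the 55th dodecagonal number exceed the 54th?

541

Consecutive dodecagonal numbers differ by 10n − 9: here 10·55 − 9 = 541.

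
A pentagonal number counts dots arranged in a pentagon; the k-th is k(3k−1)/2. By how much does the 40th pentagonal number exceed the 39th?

Consecutive pentagonal numbers differ by 3n − 2: here 3·40 − 2 = 118.

118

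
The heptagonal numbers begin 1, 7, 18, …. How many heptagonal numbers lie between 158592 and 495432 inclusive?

The n-th heptagonal number is n(5n−3)/2.
Smallest index with value ≥ 158592: n = 253 (giving 159643).
Largest index with value ≤ 495432: n = 445 (giving 494395).
Indices 253 through 445: 193 terms.

193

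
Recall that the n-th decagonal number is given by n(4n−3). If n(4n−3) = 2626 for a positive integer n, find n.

Set n(4n−3) = 2626, giving 4n² − 3n − 2626 = 0.
The discriminant is 9 + 16·2626 = 42025, and √42025 = 205.
So n = (3 + 205) / 8 = 208/8 = 26.
Check: 26·(4·26 − 3) = 2626. ✓

26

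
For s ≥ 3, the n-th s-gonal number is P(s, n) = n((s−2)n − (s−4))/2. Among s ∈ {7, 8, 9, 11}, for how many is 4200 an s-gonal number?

1

s = 7: P(7, 41) = 4141 and P(7, 42) = 4347; 4200 is not s-gonal.
s = 8: P(8, 37) = 4033 and P(8, 38) = 4256; 4200 is not s-gonal.
s = 9: P(9, 35) = 4200. ✓
s = 11: P(11, 30) = 3945 and P(11, 31) = 4216; 4200 is not s-gonal.
Hits: s ∈ {9} → 1.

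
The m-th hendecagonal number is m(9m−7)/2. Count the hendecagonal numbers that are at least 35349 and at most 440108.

The n-th hendecagonal number is n(9n−7)/2.
Smallest index with value ≥ 35349: n = 90 (giving 36135).
Largest index with value ≤ 440108: n = 313 (giving 439765).
Indices 90 through 313: 224 terms.

224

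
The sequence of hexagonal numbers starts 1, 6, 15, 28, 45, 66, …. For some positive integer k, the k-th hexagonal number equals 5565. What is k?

Set n(2n−1) = 5565, giving 2n² − n − 5565 = 0.
So n = (1 + 211) / 4 = 212/4 = 53.

53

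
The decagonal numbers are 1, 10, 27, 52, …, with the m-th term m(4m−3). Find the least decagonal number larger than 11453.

Solve n(4n−3) > 11453 for integer n.
The largest n with value ≤ 11453 is 53 (since 11077 ≤ 11453 < 11502), so the first above is n = 54, value 11502.

11502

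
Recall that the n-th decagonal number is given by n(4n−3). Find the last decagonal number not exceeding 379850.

Solve n(4n−3) ≤ 379850 for integer n.
n = 308 gives 378532 ≤ 379850, while n = 309 gives 380997 > 379850; so the answer is 378532.

378532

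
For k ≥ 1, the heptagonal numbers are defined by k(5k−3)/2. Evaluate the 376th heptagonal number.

The 376th heptagonal number is n(5n−3)/2 with n = 376.
376·(5·376 − 3)/2 = 376·1877/2 = 352876.

352876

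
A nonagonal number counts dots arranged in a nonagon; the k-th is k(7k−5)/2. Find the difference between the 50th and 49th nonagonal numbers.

344

Consecutive nonagonal numbers differ by 7n − 6: here 7·50 − 6 = 344.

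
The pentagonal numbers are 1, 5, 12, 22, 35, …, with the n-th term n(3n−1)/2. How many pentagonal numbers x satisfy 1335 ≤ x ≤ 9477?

50

The n-th pentagonal number is n(3n−1)/2.
Smallest index with value ≥ 1335: n = 30 (giving 1335).
Largest index with value ≤ 9477: n = 79 (giving 9322).
Indices 30 through 79: 50 terms.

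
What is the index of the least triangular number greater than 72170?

Solve n(n+1)/2 > 72170 for integer n.
The largest n with value ≤ 72170 is 379 (since 72010 ≤ 72170 < 72390), so the first above is n = 380, value 72390.

380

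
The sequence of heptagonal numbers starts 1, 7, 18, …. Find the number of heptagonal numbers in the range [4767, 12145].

The n-th heptagonal number is n(5n−3)/2.
Smallest index with value ≥ 4767: n = 44 (giving 4774).
Largest index with value ≤ 12145: n = 70 (giving 12145).
Indices 44 through 70: 27 terms.

27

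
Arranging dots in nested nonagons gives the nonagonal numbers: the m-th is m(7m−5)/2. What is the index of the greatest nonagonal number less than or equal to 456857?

Solve n(7n−5)/2 ≤ 456857 for integer n.
n = 361 gives 455221 ≤ 456857, while n = 362 gives 457749 > 456857; so the answer is index 361.

361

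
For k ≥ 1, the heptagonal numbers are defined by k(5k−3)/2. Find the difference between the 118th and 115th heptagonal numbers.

1743

118·(5·118 − 3)/2 = 34633 and 115·(5·115 − 3)/2 = 32890.
Difference: 34633 − 32890 = 1743.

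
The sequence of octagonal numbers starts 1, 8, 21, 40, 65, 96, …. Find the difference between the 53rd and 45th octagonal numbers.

53·(3·53 − 2) = 8321 and 45·(3·45 − 2) = 5985.
Difference: 8321 − 5985 = 2336.

2336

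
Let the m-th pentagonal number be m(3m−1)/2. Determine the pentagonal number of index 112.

The 112th pentagonal number is n(3n−1)/2 with n = 112.
112·(3·112 − 1)/2 = 112·335/2 = 18760.

18760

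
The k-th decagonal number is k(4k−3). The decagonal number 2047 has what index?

23

Set n(4n−3) = 2047, giving 4n² − 3n − 2047 = 0.
The discriminant is 9 + 16·2047 = 32761, and √32761 = 181.
So n = (3 + 181) / 8 = 184/8 = 23.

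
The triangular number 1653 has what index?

Set n(n+1)/2 = 1653, giving n² + n − 3306 = 0.
So n = (-1 + 115) / 2 = 114/2 = 57.

57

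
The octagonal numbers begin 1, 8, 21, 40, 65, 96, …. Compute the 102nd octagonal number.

102·(3·102 − 2) = 102·304 = 31008.

31008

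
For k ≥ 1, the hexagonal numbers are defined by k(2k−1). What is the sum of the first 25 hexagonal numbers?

Σ i(2i−1) = 2Σi² − Σi over i = 1..25.
Σi = 325 and Σi² = 5525.
2·5525 − 1·325 = 10725.

10725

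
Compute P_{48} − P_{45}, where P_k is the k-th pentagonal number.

48·(3·48 − 1)/2 = 3432 and 45·(3·45 − 1)/2 = 3015.
Difference: 3432 − 3015 = 417.

417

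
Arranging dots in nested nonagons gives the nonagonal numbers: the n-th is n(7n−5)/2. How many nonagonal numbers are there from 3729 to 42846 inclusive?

79

The n-th nonagonal number is n(7n−5)/2.
Smallest index with value ≥ 3729: n = 33 (giving 3729).
Largest index with value ≤ 42846: n = 111 (giving 42846).
Indices 33 through 111: 79 terms.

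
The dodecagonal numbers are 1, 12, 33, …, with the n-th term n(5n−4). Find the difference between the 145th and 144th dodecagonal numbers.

Consecutive dodecagonal numbers differ by 10n − 9: here 10·145 − 9 = 1441.

1441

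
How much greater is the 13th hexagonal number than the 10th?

13·(2·13 − 1) = 325 and 10·(2·10 − 1) = 190.
Difference: 325 − 190 = 135.

135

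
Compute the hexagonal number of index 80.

80·(2·80 − 1) = 80·159 = 12720.

12720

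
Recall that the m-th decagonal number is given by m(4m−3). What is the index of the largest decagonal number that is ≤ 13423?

Solve n(4n−3) ≤ 13423 for integer n.
n = 58 gives 13282 ≤ 13423, while n = 59 gives 13747 > 13423; so the answer is index 58.

58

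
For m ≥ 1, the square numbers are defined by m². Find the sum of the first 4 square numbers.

Σ_{i=1}^{4} i² = 4·5·9/6 = 30.

30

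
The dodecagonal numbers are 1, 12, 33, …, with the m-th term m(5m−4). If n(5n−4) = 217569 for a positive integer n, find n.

Set n(5n−4) = 217569, giving 5n² − 4n − 217569 = 0.
So n = (4 + 2086) / 10 = 2090/10 = 209.

209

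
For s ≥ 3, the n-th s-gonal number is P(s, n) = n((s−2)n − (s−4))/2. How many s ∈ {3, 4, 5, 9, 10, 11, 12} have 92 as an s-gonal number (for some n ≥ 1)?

s = 3: P(3, 13) = 91 and P(3, 14) = 105; 92 is not s-gonal.
s = 4: P(4, 9) = 81 and P(4, 10) = 100; 92 is not s-gonal.
s = 5: P(5, 8) = 92. ✓
s = 9: P(9, 5) = 75 and P(9, 6) = 111; 92 is not s-gonal.
s = 10: P(10, 5) = 85 and P(10, 6) = 126; 92 is not s-gonal.
s = 11: P(11, 4) = 58 and P(11, 5) = 95; 92 is not s-gonal.
s = 12: P(12, 4) = 64 and P(12, 5) = 105; 92 is not s-gonal.
Hits: s ∈ {5} → 1.

1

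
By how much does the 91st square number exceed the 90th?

n² − (n−1)² = 2n − 1, so 91² − 90² = 2·91 − 1 = 181.

181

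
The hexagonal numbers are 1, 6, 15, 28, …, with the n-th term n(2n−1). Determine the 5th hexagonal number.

The 5th hexagonal number is n(2n−1) with n = 5.
5·(2·5 − 1) = 5·9 = 45.

45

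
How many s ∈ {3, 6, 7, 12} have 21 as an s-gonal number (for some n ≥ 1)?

s = 3: P(3, 6) = 21. ✓
s = 6: P(6, 3) = 15 and P(6, 4) = 28; 21 is not s-gonal.
s = 7: P(7, 3) = 18 and P(7, 4) = 34; 21 is not s-gonal.
s = 12: P(12, 2) = 12 and P(12, 3) = 33; 21 is not s-gonal.
Hits: s ∈ {3} → 1.

1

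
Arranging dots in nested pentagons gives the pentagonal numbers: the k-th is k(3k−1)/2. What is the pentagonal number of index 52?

4030

The 52nd pentagonal number is n(3n−1)/2 with n = 52.
52·(3·52 − 1)/2 = 52·155/2 = 4030.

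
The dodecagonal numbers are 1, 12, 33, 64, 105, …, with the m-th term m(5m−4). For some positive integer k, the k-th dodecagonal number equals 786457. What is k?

Set n(5n−4) = 786457, giving 5n² − 4n − 786457 = 0.
The discriminant is 16 + 20·786457 = 15729156, and √15729156 = 3966.
So n = (4 + 3966) / 10 = 3970/10 = 397.

397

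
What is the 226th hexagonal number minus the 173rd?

42241

226·(2·226 − 1) = 101926 and 173·(2·173 − 1) = 59685.
Difference: 101926 − 59685 = 42241.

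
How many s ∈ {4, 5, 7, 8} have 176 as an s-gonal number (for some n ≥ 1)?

s = 4: P(4, 13) = 169 and P(4, 14) = 196; 176 is not s-gonal.
s = 5: P(5, 11) = 176. ✓
s = 7: P(7, 8) = 148 and P(7, 9) = 189; 176 is not s-gonal.
s = 8: P(8, 8) = 176. ✓
Hits: s ∈ {5, 8} → 2.

2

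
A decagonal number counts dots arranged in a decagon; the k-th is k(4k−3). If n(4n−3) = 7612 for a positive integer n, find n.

Set n(4n−3) = 7612, giving 4n² − 3n − 7612 = 0.
The discriminant is 9 + 16·7612 = 121801, and √121801 = 349.
So n = (3 + 349) / 8 = 352/8 = 44.

44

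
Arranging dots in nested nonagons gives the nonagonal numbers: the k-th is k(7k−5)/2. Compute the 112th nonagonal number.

The 112th nonagonal number is n(7n−5)/2 with n = 112.
112·(7·112 − 5)/2 = 112·779/2 = 43624.

43624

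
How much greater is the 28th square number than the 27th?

n² − (n−1)² = 2n − 1, so 28² − 27² = 2·28 − 1 = 55.

55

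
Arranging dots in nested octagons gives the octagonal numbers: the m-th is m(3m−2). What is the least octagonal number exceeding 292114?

293281

Solve n(3n−2) > 292114 for integer n.
The largest n with value ≤ 292114 is 312 (since 291408 ≤ 292114 < 293281), so the first above is n = 313, value 293281.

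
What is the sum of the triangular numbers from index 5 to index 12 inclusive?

Σ i(i+1)/2 = (Σi² + Σi) / 2 over i = 5..12.
Σi = 78 − 10 = 68 and Σi² = 650 − 30 = 620.
(1·620 + 1·68) / 2 = 688/2 = 344.

344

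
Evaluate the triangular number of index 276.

38226

276·277/2 = 76452/2 = 38226.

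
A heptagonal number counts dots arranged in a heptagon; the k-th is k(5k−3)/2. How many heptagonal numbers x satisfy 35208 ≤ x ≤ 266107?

The n-th heptagonal number is n(5n−3)/2.
Smallest index with value ≥ 35208: n = 119 (giving 35224).
Largest index with value ≤ 266107: n = 326 (giving 265201).
Indices 119 through 326: 208 terms.

208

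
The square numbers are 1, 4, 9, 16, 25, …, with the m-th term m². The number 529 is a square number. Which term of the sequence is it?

23

We need n² = 529, so n = √529 = 23.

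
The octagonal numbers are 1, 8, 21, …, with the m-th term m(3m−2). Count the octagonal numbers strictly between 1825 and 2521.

4

The n-th octagonal number is n(3n−2).
Smallest index with value > 1825: n = 26 (giving 1976).
Largest index with value < 2521: n = 29 (giving 2465).
Indices 26 through 29: 4 terms.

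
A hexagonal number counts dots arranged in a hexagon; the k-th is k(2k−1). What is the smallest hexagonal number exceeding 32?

45

Solve n(2n−1) > 32 for integer n.
The largest n with value ≤ 32 is 4 (since 28 ≤ 32 < 45), so the first above is n = 5, value 45.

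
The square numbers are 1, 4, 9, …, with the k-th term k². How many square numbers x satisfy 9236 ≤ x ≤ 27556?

70

The n-th square number is n².
Smallest index with value ≥ 9236: n = 97 (giving 9409).
Largest index with value ≤ 27556: n = 166 (giving 27556).
Indices 97 through 166: 70 terms.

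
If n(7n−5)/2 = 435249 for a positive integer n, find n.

Set n(7n−5)/2 = 435249, giving 7n² − 5n − 870498 = 0.
So n = (5 + 4937) / 14 = 4942/14 = 353.

353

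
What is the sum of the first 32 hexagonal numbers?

22352

Σ i(2i−1) = 2Σi² − Σi over i = 1..32.
Σi = 528 and Σi² = 11440.
2·11440 − 1·528 = 22352.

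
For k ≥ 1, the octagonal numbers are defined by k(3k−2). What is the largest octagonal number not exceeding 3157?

3008

Solve n(3n−2) ≤ 3157 for integer n.
n = 32 gives 3008 ≤ 3157, while n = 33 gives 3201 > 3157; so the answer is 3008.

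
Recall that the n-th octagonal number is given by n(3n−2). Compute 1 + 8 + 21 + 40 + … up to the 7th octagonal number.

364

Σ i(3i−2) = 3Σi² − 2Σi over i = 1..7.
Σi = 28 and Σi² = 140.
3·140 − 2·28 = 364.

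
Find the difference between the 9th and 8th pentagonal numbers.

25

Consecutive pentagonal numbers differ by 3n − 2: here 3·9 − 2 = 25.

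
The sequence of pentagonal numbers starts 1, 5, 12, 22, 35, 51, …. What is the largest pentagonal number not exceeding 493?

477

Solve n(3n−1)/2 ≤ 493 for integer n.
n = 18 gives 477 ≤ 493, while n = 19 gives 532 > 493; so the answer is 477.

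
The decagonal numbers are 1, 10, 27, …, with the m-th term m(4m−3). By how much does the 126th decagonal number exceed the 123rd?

2979

126·(4·126 − 3) = 63126 and 123·(4·123 − 3) = 60147.
Difference: 63126 − 60147 = 2979.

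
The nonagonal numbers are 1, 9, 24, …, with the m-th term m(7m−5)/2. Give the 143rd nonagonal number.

The 143rd nonagonal number is n(7n−5)/2 with n = 143.
143·(7·143 − 5)/2 = 143·996/2 = 143·498 = 71214.

71214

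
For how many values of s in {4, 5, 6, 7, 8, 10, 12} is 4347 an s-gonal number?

s = 4: P(4, 65) = 4225 and P(4, 66) = 4356; 4347 is not s-gonal.
s = 5: P(5, 54) = 4347. ✓
s = 6: P(6, 46) = 4186 and P(6, 47) = 4371; 4347 is not s-gonal.
s = 7: P(7, 42) = 4347. ✓
s = 8: P(8, 38) = 4256 and P(8, 39) = 4485; 4347 is not s-gonal.
s = 10: P(10, 33) = 4257 and P(10, 34) = 4522; 4347 is not s-gonal.
s = 12: P(12, 29) = 4089 and P(12, 30) = 4380; 4347 is not s-gonal.
Hits: s ∈ {5, 7} → 2.

2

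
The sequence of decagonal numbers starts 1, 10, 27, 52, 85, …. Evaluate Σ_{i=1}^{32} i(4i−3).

Σ i(4i−3) = 4Σi² − 3Σi over i = 1..32.
Σi = 528 and Σi² = 11440.
4·11440 − 3·528 = 44176.

44176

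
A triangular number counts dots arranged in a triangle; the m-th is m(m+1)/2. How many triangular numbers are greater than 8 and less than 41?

5

The n-th triangular number is n(n+1)/2.
Smallest index with value > 8: n = 4 (giving 10).
Largest index with value < 41: n = 8 (giving 36).
Indices 4 through 8: 5 terms.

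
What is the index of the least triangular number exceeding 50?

10

Solve n(n+1)/2 > 50 for integer n.
The largest n with value ≤ 50 is 9 (since 45 ≤ 50 < 55), so the first above is n = 10, value 55.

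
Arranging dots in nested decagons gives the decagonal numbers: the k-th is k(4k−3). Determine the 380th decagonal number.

576460

The 380th decagonal number is n(4n−3) with n = 380.
380·(4·380 − 3) = 380·1517 = 576460.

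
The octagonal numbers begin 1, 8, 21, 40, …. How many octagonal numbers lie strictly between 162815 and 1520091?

The n-th octagonal number is n(3n−2).
Smallest index with value > 162815: n = 234 (giving 163800).
Largest index with value < 1520091: n = 712 (giving 1519408).
Indices 234 through 712: 479 terms.

479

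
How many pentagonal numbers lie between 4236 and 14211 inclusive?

44

The n-th pentagonal number is n(3n−1)/2.
Smallest index with value ≥ 4236: n = 54 (giving 4347).
Largest index with value ≤ 14211: n = 97 (giving 14065).
Indices 54 through 97: 44 terms.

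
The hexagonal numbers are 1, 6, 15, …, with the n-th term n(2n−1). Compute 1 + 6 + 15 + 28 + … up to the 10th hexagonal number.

Σ i(2i−1) = 2Σi² − Σi over i = 1..10.
Σi = 55 and Σi² = 385.
2·385 − 1·55 = 715.

715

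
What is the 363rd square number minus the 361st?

363² = 131769 and 361² = 130321.
Difference: 131769 − 130321 = 1448.

1448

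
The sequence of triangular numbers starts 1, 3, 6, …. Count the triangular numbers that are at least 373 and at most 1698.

The n-th triangular number is n(n+1)/2.
Smallest index with value ≥ 373: n = 27 (giving 378).
Largest index with value ≤ 1698: n = 57 (giving 1653).
Indices 27 through 57: 31 terms.

31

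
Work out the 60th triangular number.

The 60th triangular number is n(n+1)/2 with n = 60.
60·61/2 = 3660/2 = 1830.

1830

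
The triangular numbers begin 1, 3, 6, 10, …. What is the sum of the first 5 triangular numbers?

35

Σ i(i+1)/2 = (Σi² + Σi) / 2 over i = 1..5.
Σi = 15 and Σi² = 55.
(1·55 + 1·15) / 2 = 70/2 = 35.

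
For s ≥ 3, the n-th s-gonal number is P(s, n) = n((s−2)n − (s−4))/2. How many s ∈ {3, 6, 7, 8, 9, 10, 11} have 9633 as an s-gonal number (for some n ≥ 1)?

1

s = 3: P(3, 138) = 9591 and P(3, 139) = 9730; 9633 is not s-gonal.
s = 6: P(6, 69) = 9453 and P(6, 70) = 9730; 9633 is not s-gonal.
s = 7: P(7, 62) = 9517 and P(7, 63) = 9828; 9633 is not s-gonal.
s = 8: P(8, 57) = 9633. ✓
s = 9: P(9, 52) = 9334 and P(9, 53) = 9699; 9633 is not s-gonal.
s = 10: P(10, 49) = 9457 and P(10, 50) = 9850; 9633 is not s-gonal.
s = 11: P(11, 46) = 9361 and P(11, 47) = 9776; 9633 is not s-gonal.
Hits: s ∈ {8} → 1.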